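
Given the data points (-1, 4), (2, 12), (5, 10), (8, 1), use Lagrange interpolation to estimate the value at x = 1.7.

Lagrange interpolation formula:
P(x) = Σ yᵢ × Lᵢ(x)
where Lᵢ(x) = Π_{j≠i} (x - xⱼ)/(xᵢ - xⱼ)

L_0(1.7) = (1.7 - 2)/(-1 - 2) × (1.7 - 5)/(-1 - 5) × (1.7 - 8)/(-1 - 8) = 0.038500
L_1(1.7) = (1.7 - (-1))/(2 - (-1)) × (1.7 - 5)/(2 - 5) × (1.7 - 8)/(2 - 8) = 1.039500
L_2(1.7) = (1.7 - (-1))/(5 - (-1)) × (1.7 - 2)/(5 - 2) × (1.7 - 8)/(5 - 8) = -0.094500
L_3(1.7) = (1.7 - (-1))/(8 - (-1)) × (1.7 - 2)/(8 - 2) × (1.7 - 5)/(8 - 5) = 0.016500

P(1.7) = 4×L_0(1.7) + 12×L_1(1.7) + 10×L_2(1.7) + 1×L_3(1.7)
P(1.7) = 11.699500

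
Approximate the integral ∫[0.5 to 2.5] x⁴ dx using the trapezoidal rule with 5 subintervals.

f(x) = x⁴
a = 0.5, b = 2.5, n = 5
h = (b - a)/n = 0.400000

Trapezoidal rule: (h/2)[f(x₀) + 2f(x₁) + 2f(x₂) + ... + f(xₙ)]

x_0 = 0.5000, f(x_0) = 0.062500, coefficient = 1
x_1 = 0.9000, f(x_1) = 0.656100, coefficient = 2
x_2 = 1.3000, f(x_2) = 2.856100, coefficient = 2
x_3 = 1.7000, f(x_3) = 8.352100, coefficient = 2
x_4 = 2.1000, f(x_4) = 19.448100, coefficient = 2
x_5 = 2.5000, f(x_5) = 39.062500, coefficient = 1

I ≈ (0.400000/2) × 101.749800 = 20.349960
Exact value: 19.525000
Error: 0.824960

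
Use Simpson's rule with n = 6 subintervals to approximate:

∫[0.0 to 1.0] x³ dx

f(x) = x³
a = 0.0, b = 1.0, n = 6
h = (b - a)/n = 0.166667

Simpson's rule: (h/3)[f(x₀) + 4f(x₁) + 2f(x₂) + ... + f(xₙ)]

x_0 = 0.0000, f(x_0) = 0.000000, coefficient = 1
x_1 = 0.1667, f(x_1) = 0.004630, coefficient = 4
x_2 = 0.3333, f(x_2) = 0.037037, coefficient = 2
x_3 = 0.5000, f(x_3) = 0.125000, coefficient = 4
x_4 = 0.6667, f(x_4) = 0.296296, coefficient = 2
x_5 = 0.8333, f(x_5) = 0.578704, coefficient = 4
x_6 = 1.0000, f(x_6) = 1.000000, coefficient = 1

I ≈ (0.166667/3) × 4.500000 = 0.250000
Exact value: 0.250000
Error: 0.000000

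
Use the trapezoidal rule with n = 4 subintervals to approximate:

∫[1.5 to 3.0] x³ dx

f(x) = x³
a = 1.5, b = 3.0, n = 4
h = (b - a)/n = 0.375000

Trapezoidal rule: (h/2)[f(x₀) + 2f(x₁) + 2f(x₂) + ... + f(xₙ)]

x_0 = 1.5000, f(x_0) = 3.375000, coefficient = 1
x_1 = 1.8750, f(x_1) = 6.591797, coefficient = 2
x_2 = 2.2500, f(x_2) = 11.390625, coefficient = 2
x_3 = 2.6250, f(x_3) = 18.087891, coefficient = 2
x_4 = 3.0000, f(x_4) = 27.000000, coefficient = 1

I ≈ (0.375000/2) × 102.515625 = 19.221680
Exact value: 18.984375
Error: 0.237305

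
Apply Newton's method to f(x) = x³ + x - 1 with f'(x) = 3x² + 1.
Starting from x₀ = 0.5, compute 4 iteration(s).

f(x) = x³ + x - 1
f'(x) = 3x² + 1
x₀ = 0.5

Newton-Raphson formula: x_{n+1} = x_n - f(x_n)/f'(x_n)

Iteration 1:
  f(0.500000) = -0.375000
  f'(0.500000) = 1.750000
  x_1 = 0.500000 - (-0.375000)/1.750000 = 0.714286
Iteration 2:
  f(0.714286) = 0.078717
  f'(0.714286) = 2.530612
  x_2 = 0.714286 - 0.078717/2.530612 = 0.683180
Iteration 3:
  f(0.683180) = 0.002043
  f'(0.683180) = 2.400204
  x_3 = 0.683180 - 0.002043/2.400204 = 0.682328
Iteration 4:
  f(0.682328) = 0.000001
  f'(0.682328) = 2.396716
  x_4 = 0.682328 - 0.000001/2.396716 = 0.682328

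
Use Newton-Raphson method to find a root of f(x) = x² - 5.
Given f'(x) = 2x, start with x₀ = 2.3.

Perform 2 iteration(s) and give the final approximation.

f(x) = x² - 5
f'(x) = 2x
x₀ = 2.3

Newton-Raphson formula: x_{n+1} = x_n - f(x_n)/f'(x_n)

Iteration 1:
  f(2.300000) = 0.290000
  f'(2.300000) = 4.600000
  x_1 = 2.300000 - 0.290000/4.600000 = 2.236957
Iteration 2:
  f(2.236957) = 0.003974
  f'(2.236957) = 4.473913
  x_2 = 2.236957 - 0.003974/4.473913 = 2.236068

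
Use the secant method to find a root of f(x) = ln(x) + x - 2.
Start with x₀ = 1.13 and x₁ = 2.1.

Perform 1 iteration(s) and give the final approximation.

f(x) = ln(x) + x - 2
x₀ = 1.13, x₁ = 2.1

Secant formula: x_{n+1} = x_n - f(x_n)(x_n - x_{n-1})/(f(x_n) - f(x_{n-1}))

Iteration 1:
  f(1.130000) = -0.747782
  f(2.100000) = 0.841937
  x_2 = 2.100000 - 0.841937×(2.100000 - 1.130000)/(0.841937 - (-0.747782))
       = 1.586275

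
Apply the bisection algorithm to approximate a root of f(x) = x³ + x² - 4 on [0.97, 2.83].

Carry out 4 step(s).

f(x) = x³ + x² - 4
Initial interval: [0.97, 2.83]

Iteration 1:
  c_1 = (0.970000 + 2.830000)/2 = 1.900000
  f(c_1) = f(1.900000) = 6.469000
  f(a) × f(c) < 0, new interval: [0.970000, 1.900000]
Iteration 2:
  c_2 = (0.970000 + 1.900000)/2 = 1.435000
  f(c_2) = f(1.435000) = 1.014213
  f(a) × f(c) < 0, new interval: [0.970000, 1.435000]
Iteration 3:
  c_3 = (0.970000 + 1.435000)/2 = 1.202500
  f(c_3) = f(1.202500) = -0.815171
  f(a) × f(c) ≥ 0, new interval: [1.202500, 1.435000]
Iteration 4:
  c_4 = (1.202500 + 1.435000)/2 = 1.318750
  f(c_4) = f(1.318750) = 0.032542
  f(a) × f(c) < 0, new interval: [1.202500, 1.318750]

After 4 iteration(s), the approximation is c_4 = 1.318750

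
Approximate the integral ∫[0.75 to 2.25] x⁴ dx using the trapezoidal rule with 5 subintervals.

f(x) = x⁴
a = 0.75, b = 2.25, n = 5
h = (b - a)/n = 0.300000

Trapezoidal rule: (h/2)[f(x₀) + 2f(x₁) + 2f(x₂) + ... + f(xₙ)]

x_0 = 0.7500, f(x_0) = 0.316406, coefficient = 1
x_1 = 1.0500, f(x_1) = 1.215506, coefficient = 2
x_2 = 1.3500, f(x_2) = 3.321506, coefficient = 2
x_3 = 1.6500, f(x_3) = 7.412006, coefficient = 2
x_4 = 1.9500, f(x_4) = 14.459006, coefficient = 2
x_5 = 2.2500, f(x_5) = 25.628906, coefficient = 1

I ≈ (0.300000/2) × 78.761362 = 11.814204
Exact value: 11.485547
Error: 0.328657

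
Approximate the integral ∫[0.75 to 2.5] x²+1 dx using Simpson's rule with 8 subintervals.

f(x) = x²+1
a = 0.75, b = 2.5, n = 8
h = (b - a)/n = 0.218750

Simpson's rule: (h/3)[f(x₀) + 4f(x₁) + 2f(x₂) + ... + f(xₙ)]

x_0 = 0.7500, f(x_0) = 1.562500, coefficient = 1
x_1 = 0.9688, f(x_1) = 1.938477, coefficient = 4
x_2 = 1.1875, f(x_2) = 2.410156, coefficient = 2
x_3 = 1.4062, f(x_3) = 2.977539, coefficient = 4
x_4 = 1.6250, f(x_4) = 3.640625, coefficient = 2
x_5 = 1.8438, f(x_5) = 4.399414, coefficient = 4
x_6 = 2.0625, f(x_6) = 5.253906, coefficient = 2
x_7 = 2.2812, f(x_7) = 6.204102, coefficient = 4
x_8 = 2.5000, f(x_8) = 7.250000, coefficient = 1

I ≈ (0.218750/3) × 93.500000 = 6.817708
Exact value: 6.817708
Error: 0.000000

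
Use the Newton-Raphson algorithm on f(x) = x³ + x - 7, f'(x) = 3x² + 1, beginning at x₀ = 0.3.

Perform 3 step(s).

f(x) = x³ + x - 7
f'(x) = 3x² + 1
x₀ = 0.3

Newton-Raphson formula: x_{n+1} = x_n - f(x_n)/f'(x_n)

Iteration 1:
  f(0.300000) = -6.673000
  f'(0.300000) = 1.270000
  x_1 = 0.300000 - (-6.673000)/1.270000 = 5.554331
Iteration 2:
  f(5.554331) = 169.908708
  f'(5.554331) = 93.551769
  x_2 = 5.554331 - 169.908708/93.551769 = 3.738131
Iteration 3:
  f(3.738131) = 48.973360
  f'(3.738131) = 42.920867
  x_3 = 3.738131 - 48.973360/42.920867 = 2.597116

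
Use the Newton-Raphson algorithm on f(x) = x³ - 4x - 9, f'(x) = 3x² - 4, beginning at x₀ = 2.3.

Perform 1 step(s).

f(x) = x³ - 4x - 9
f'(x) = 3x² - 4
x₀ = 2.3

Newton-Raphson formula: x_{n+1} = x_n - f(x_n)/f'(x_n)

Iteration 1:
  f(2.300000) = -6.033000
  f'(2.300000) = 11.870000
  x_1 = 2.300000 - (-6.033000)/11.870000 = 2.808256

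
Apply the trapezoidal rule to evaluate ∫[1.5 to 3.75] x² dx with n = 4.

f(x) = x²
a = 1.5, b = 3.75, n = 4
h = (b - a)/n = 0.562500

Trapezoidal rule: (h/2)[f(x₀) + 2f(x₁) + 2f(x₂) + ... + f(xₙ)]

x_0 = 1.5000, f(x_0) = 2.250000, coefficient = 1
x_1 = 2.0625, f(x_1) = 4.253906, coefficient = 2
x_2 = 2.6250, f(x_2) = 6.890625, coefficient = 2
x_3 = 3.1875, f(x_3) = 10.160156, coefficient = 2
x_4 = 3.7500, f(x_4) = 14.062500, coefficient = 1

I ≈ (0.562500/2) × 58.921875 = 16.571777
Exact value: 16.453125
Error: 0.118652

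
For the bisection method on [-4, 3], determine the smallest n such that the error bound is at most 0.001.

We need (b-a)/2^n ≤ 0.001
(3 - (-4))/2^n ≤ 0.001
7/2^n ≤ 0.001
2^n ≥ 7000
n ≥ log₂(7000) = 12.77
n ≥ 13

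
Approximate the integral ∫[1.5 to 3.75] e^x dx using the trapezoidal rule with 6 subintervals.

f(x) = e^x
a = 1.5, b = 3.75, n = 6
h = (b - a)/n = 0.375000

Trapezoidal rule: (h/2)[f(x₀) + 2f(x₁) + 2f(x₂) + ... + f(xₙ)]

x_0 = 1.5000, f(x_0) = 4.481689, coefficient = 1
x_1 = 1.8750, f(x_1) = 6.520819, coefficient = 2
x_2 = 2.2500, f(x_2) = 9.487736, coefficient = 2
x_3 = 2.6250, f(x_3) = 13.804574, coefficient = 2
x_4 = 3.0000, f(x_4) = 20.085537, coefficient = 2
x_5 = 3.3750, f(x_5) = 29.224284, coefficient = 2
x_6 = 3.7500, f(x_6) = 42.521082, coefficient = 1

I ≈ (0.375000/2) × 205.248671 = 38.484126
Exact value: 38.039393
Error: 0.444733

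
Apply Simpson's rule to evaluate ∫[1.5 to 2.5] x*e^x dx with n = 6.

f(x) = x*e^x
a = 1.5, b = 2.5, n = 6
h = (b - a)/n = 0.166667

Simpson's rule: (h/3)[f(x₀) + 4f(x₁) + 2f(x₂) + ... + f(xₙ)]

x_0 = 1.5000, f(x_0) = 6.722534, coefficient = 1
x_1 = 1.6667, f(x_1) = 8.824150, coefficient = 4
x_2 = 1.8333, f(x_2) = 11.466952, coefficient = 2
x_3 = 2.0000, f(x_3) = 14.778112, coefficient = 4
x_4 = 2.1667, f(x_4) = 18.913133, coefficient = 2
x_5 = 2.3333, f(x_5) = 24.061937, coefficient = 4
x_6 = 2.5000, f(x_6) = 30.456235, coefficient = 1

I ≈ (0.166667/3) × 288.595733 = 16.033096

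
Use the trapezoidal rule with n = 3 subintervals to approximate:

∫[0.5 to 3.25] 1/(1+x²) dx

f(x) = 1/(1+x²)
a = 0.5, b = 3.25, n = 3
h = (b - a)/n = 0.916667

Trapezoidal rule: (h/2)[f(x₀) + 2f(x₁) + 2f(x₂) + ... + f(xₙ)]

x_0 = 0.5000, f(x_0) = 0.800000, coefficient = 1
x_1 = 1.4167, f(x_1) = 0.332564, coefficient = 2
x_2 = 2.3333, f(x_2) = 0.155172, coefficient = 2
x_3 = 3.2500, f(x_3) = 0.086486, coefficient = 1

I ≈ (0.916667/2) × 1.861958 = 0.853398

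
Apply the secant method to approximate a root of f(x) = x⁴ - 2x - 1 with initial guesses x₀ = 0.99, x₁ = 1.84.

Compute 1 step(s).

f(x) = x⁴ - 2x - 1
x₀ = 0.99, x₁ = 1.84

Secant formula: x_{n+1} = x_n - f(x_n)(x_n - x_{n-1})/(f(x_n) - f(x_{n-1}))

Iteration 1:
  f(0.990000) = -2.019404
  f(1.840000) = 6.782287
  x_2 = 1.840000 - 6.782287×(1.840000 - 0.990000)/(6.782287 - (-2.019404))
       = 1.185019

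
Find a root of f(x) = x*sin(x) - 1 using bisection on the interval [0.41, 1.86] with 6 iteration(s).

f(x) = x*sin(x) - 1
Initial interval: [0.41, 1.86]

Iteration 1:
  c_1 = (0.410000 + 1.860000)/2 = 1.135000
  f(c_1) = f(1.135000) = 0.028916
  f(a) × f(c) < 0, new interval: [0.410000, 1.135000]
Iteration 2:
  c_2 = (0.410000 + 1.135000)/2 = 0.772500
  f(c_2) = f(0.772500) = -0.460851
  f(a) × f(c) ≥ 0, new interval: [0.772500, 1.135000]
Iteration 3:
  c_3 = (0.772500 + 1.135000)/2 = 0.953750
  f(c_3) = f(0.953750) = -0.222130
  f(a) × f(c) ≥ 0, new interval: [0.953750, 1.135000]
Iteration 4:
  c_4 = (0.953750 + 1.135000)/2 = 1.044375
  f(c_4) = f(1.044375) = -0.097022
  f(a) × f(c) ≥ 0, new interval: [1.044375, 1.135000]
Iteration 5:
  c_5 = (1.044375 + 1.135000)/2 = 1.089688
  f(c_5) = f(1.089688) = -0.034011
  f(a) × f(c) ≥ 0, new interval: [1.089688, 1.135000]
Iteration 6:
  c_6 = (1.089688 + 1.135000)/2 = 1.112344
  f(c_6) = f(1.112344) = -0.002519
  f(a) × f(c) ≥ 0, new interval: [1.112344, 1.135000]

After 6 iteration(s), the approximation is c_6 = 1.112344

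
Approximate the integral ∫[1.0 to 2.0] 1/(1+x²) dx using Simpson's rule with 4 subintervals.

f(x) = 1/(1+x²)
a = 1.0, b = 2.0, n = 4
h = (b - a)/n = 0.250000

Simpson's rule: (h/3)[f(x₀) + 4f(x₁) + 2f(x₂) + ... + f(xₙ)]

x_0 = 1.0000, f(x_0) = 0.500000, coefficient = 1
x_1 = 1.2500, f(x_1) = 0.390244, coefficient = 4
x_2 = 1.5000, f(x_2) = 0.307692, coefficient = 2
x_3 = 1.7500, f(x_3) = 0.246154, coefficient = 4
x_4 = 2.0000, f(x_4) = 0.200000, coefficient = 1

I ≈ (0.250000/3) × 3.860976 = 0.321748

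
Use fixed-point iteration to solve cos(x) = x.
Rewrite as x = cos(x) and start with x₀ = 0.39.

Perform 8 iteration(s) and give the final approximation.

Equation: cos(x) = x
Fixed-point form: x = cos(x)
x₀ = 0.39

x_1 = g(0.390000) = 0.924909
x_2 = g(0.924909) = 0.601907
x_3 = g(0.601907) = 0.824257
x_4 = g(0.824257) = 0.679102
x_5 = g(0.679102) = 0.778137
x_6 = g(0.778137) = 0.712223
x_7 = g(0.712223) = 0.756911
x_8 = g(0.756911) = 0.726960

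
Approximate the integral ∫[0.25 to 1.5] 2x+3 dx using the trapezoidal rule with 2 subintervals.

f(x) = 2x+3
a = 0.25, b = 1.5, n = 2
h = (b - a)/n = 0.625000

Trapezoidal rule: (h/2)[f(x₀) + 2f(x₁) + 2f(x₂) + ... + f(xₙ)]

x_0 = 0.2500, f(x_0) = 3.500000, coefficient = 1
x_1 = 0.8750, f(x_1) = 4.750000, coefficient = 2
x_2 = 1.5000, f(x_2) = 6.000000, coefficient = 1

I ≈ (0.625000/2) × 19.000000 = 5.937500
Exact value: 5.937500
Error: 0.000000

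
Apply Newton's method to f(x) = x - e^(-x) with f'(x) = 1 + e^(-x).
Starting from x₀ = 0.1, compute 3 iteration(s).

f(x) = x - e^(-x)
f'(x) = 1 + e^(-x)
x₀ = 0.1

Newton-Raphson formula: x_{n+1} = x_n - f(x_n)/f'(x_n)

Iteration 1:
  f(0.100000) = -0.804837
  f'(0.100000) = 1.904837
  x_1 = 0.100000 - (-0.804837)/1.904837 = 0.522523
Iteration 2:
  f(0.522523) = -0.070500
  f'(0.522523) = 1.593023
  x_2 = 0.522523 - (-0.070500)/1.593023 = 0.566778
Iteration 3:
  f(0.566778) = -0.000572
  f'(0.566778) = 1.567350
  x_3 = 0.566778 - (-0.000572)/1.567350 = 0.567143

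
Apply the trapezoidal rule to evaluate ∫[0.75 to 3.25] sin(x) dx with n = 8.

f(x) = sin(x)
a = 0.75, b = 3.25, n = 8
h = (b - a)/n = 0.312500

Trapezoidal rule: (h/2)[f(x₀) + 2f(x₁) + 2f(x₂) + ... + f(xₙ)]

x_0 = 0.7500, f(x_0) = 0.681639, coefficient = 1
x_1 = 1.0625, f(x_1) = 0.873575, coefficient = 2
x_2 = 1.3750, f(x_2) = 0.980893, coefficient = 2
x_3 = 1.6875, f(x_3) = 0.993198, coefficient = 2
x_4 = 2.0000, f(x_4) = 0.909297, coefficient = 2
x_5 = 2.3125, f(x_5) = 0.737319, coefficient = 2
x_6 = 2.6250, f(x_6) = 0.493920, coefficient = 2
x_7 = 2.9375, f(x_7) = 0.202679, coefficient = 2
x_8 = 3.2500, f(x_8) = -0.108195, coefficient = 1

I ≈ (0.312500/2) × 10.955206 = 1.711751
Exact value: 1.725819
Error: 0.014068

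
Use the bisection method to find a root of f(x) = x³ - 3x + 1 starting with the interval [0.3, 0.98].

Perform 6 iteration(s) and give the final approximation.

f(x) = x³ - 3x + 1
Initial interval: [0.3, 0.98]

Iteration 1:
  c_1 = (0.300000 + 0.980000)/2 = 0.640000
  f(c_1) = f(0.640000) = -0.657856
  f(a) × f(c) < 0, new interval: [0.300000, 0.640000]
Iteration 2:
  c_2 = (0.300000 + 0.640000)/2 = 0.470000
  f(c_2) = f(0.470000) = -0.306177
  f(a) × f(c) < 0, new interval: [0.300000, 0.470000]
Iteration 3:
  c_3 = (0.300000 + 0.470000)/2 = 0.385000
  f(c_3) = f(0.385000) = -0.097933
  f(a) × f(c) < 0, new interval: [0.300000, 0.385000]
Iteration 4:
  c_4 = (0.300000 + 0.385000)/2 = 0.342500
  f(c_4) = f(0.342500) = 0.012677
  f(a) × f(c) ≥ 0, new interval: [0.342500, 0.385000]
Iteration 5:
  c_5 = (0.342500 + 0.385000)/2 = 0.363750
  f(c_5) = f(0.363750) = -0.043121
  f(a) × f(c) < 0, new interval: [0.342500, 0.363750]
Iteration 6:
  c_6 = (0.342500 + 0.363750)/2 = 0.353125
  f(c_6) = f(0.353125) = -0.015341
  f(a) × f(c) < 0, new interval: [0.342500, 0.353125]

After 6 iteration(s), the approximation is c_6 = 0.353125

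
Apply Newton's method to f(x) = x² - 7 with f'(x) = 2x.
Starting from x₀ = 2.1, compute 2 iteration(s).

f(x) = x² - 7
f'(x) = 2x
x₀ = 2.1

Newton-Raphson formula: x_{n+1} = x_n - f(x_n)/f'(x_n)

Iteration 1:
  f(2.100000) = -2.590000
  f'(2.100000) = 4.200000
  x_1 = 2.100000 - (-2.590000)/4.200000 = 2.716667
Iteration 2:
  f(2.716667) = 0.380278
  f'(2.716667) = 5.433333
  x_2 = 2.716667 - 0.380278/5.433333 = 2.646677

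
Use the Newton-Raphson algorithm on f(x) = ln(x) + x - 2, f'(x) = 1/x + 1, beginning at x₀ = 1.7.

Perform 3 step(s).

f(x) = ln(x) + x - 2
f'(x) = 1/x + 1
x₀ = 1.7

Newton-Raphson formula: x_{n+1} = x_n - f(x_n)/f'(x_n)

Iteration 1:
  f(1.700000) = 0.230628
  f'(1.700000) = 1.588235
  x_1 = 1.700000 - 0.230628/1.588235 = 1.554790
Iteration 2:
  f(1.554790) = -0.003870
  f'(1.554790) = 1.643174
  x_2 = 1.554790 - (-0.003870)/1.643174 = 1.557145
Iteration 3:
  f(1.557145) = -0.000001
  f'(1.557145) = 1.642201
  x_3 = 1.557145 - (-0.000001)/1.642201 = 1.557146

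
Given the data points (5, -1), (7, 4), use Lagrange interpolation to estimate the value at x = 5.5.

Lagrange interpolation formula:
P(x) = Σ yᵢ × Lᵢ(x)
where Lᵢ(x) = Π_{j≠i} (x - xⱼ)/(xᵢ - xⱼ)

L_0(5.5) = (5.5 - 7)/(5 - 7) = 0.750000
L_1(5.5) = (5.5 - 5)/(7 - 5) = 0.250000

P(5.5) = (-1)×L_0(5.5) + 4×L_1(5.5)
P(5.5) = 0.250000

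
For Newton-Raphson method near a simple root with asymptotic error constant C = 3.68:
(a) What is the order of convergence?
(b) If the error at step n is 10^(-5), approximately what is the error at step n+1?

(a) Newton-Raphson has quadratic (order 2) convergence near simple roots.
    This means |e_{n+1}| ≈ C|e_n|².

(b) With |e_n| = 10^(-5) and C = 3.68:
    |e_{n+1}| ≈ 3.68 × (10^(-5))² = 3.68 × 10^(-10)

(a) 2 (quadratic); (b) |e_{n+1}| ≈ 3.680e-10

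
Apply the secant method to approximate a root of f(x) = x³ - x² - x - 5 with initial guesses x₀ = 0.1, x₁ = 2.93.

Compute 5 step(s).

f(x) = x³ - x² - x - 5
x₀ = 0.1, x₁ = 2.93

Secant formula: x_{n+1} = x_n - f(x_n)(x_n - x_{n-1})/(f(x_n) - f(x_{n-1}))

Iteration 1:
  f(0.100000) = -5.109000
  f(2.930000) = 8.638857
  x_2 = 2.930000 - 8.638857×(2.930000 - 0.100000)/(8.638857 - (-5.109000))
       = 1.151689
Iteration 2:
  f(2.930000) = 8.638857
  f(1.151689) = -5.950491
  x_3 = 1.151689 - (-5.950491)×(1.151689 - 2.930000)/(-5.950491 - 8.638857)
       = 1.877001
Iteration 3:
  f(1.151689) = -5.950491
  f(1.877001) = -3.787212
  x_4 = 1.877001 - (-3.787212)×(1.877001 - 1.151689)/(-3.787212 - (-5.950491))
       = 3.146791
Iteration 4:
  f(1.877001) = -3.787212
  f(3.146791) = 13.111356
  x_5 = 3.146791 - 13.111356×(3.146791 - 1.877001)/(13.111356 - (-3.787212))
       = 2.161579
Iteration 5:
  f(3.146791) = 13.111356
  f(2.161579) = -1.734191
  x_6 = 2.161579 - (-1.734191)×(2.161579 - 3.146791)/(-1.734191 - 13.111356)
       = 2.276667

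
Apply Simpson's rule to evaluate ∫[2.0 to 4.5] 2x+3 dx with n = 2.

f(x) = 2x+3
a = 2.0, b = 4.5, n = 2
h = (b - a)/n = 1.250000

Simpson's rule: (h/3)[f(x₀) + 4f(x₁) + 2f(x₂) + ... + f(xₙ)]

x_0 = 2.0000, f(x_0) = 7.000000, coefficient = 1
x_1 = 3.2500, f(x_1) = 9.500000, coefficient = 4
x_2 = 4.5000, f(x_2) = 12.000000, coefficient = 1

I ≈ (1.250000/3) × 57.000000 = 23.750000
Exact value: 23.750000
Error: 0.000000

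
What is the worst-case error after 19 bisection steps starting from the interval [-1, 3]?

Bisection error bound: |error| ≤ (b-a)/2^n
|error| ≤ (3 - (-1))/2^19 = 4/2^19
|error| ≤ 0.0000076294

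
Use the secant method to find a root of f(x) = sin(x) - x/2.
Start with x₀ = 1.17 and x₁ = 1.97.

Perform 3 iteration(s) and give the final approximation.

f(x) = sin(x) - x/2
x₀ = 1.17, x₁ = 1.97

Secant formula: x_{n+1} = x_n - f(x_n)(x_n - x_{n-1})/(f(x_n) - f(x_{n-1}))

Iteration 1:
  f(1.170000) = 0.335751
  f(1.970000) = -0.063629
  x_2 = 1.970000 - (-0.063629)×(1.970000 - 1.170000)/(-0.063629 - 0.335751)
       = 1.842544
Iteration 2:
  f(1.970000) = -0.063629
  f(1.842544) = 0.042031
  x_3 = 1.842544 - 0.042031×(1.842544 - 1.970000)/(0.042031 - (-0.063629))
       = 1.893245
Iteration 3:
  f(1.842544) = 0.042031
  f(1.893245) = 0.001839
  x_4 = 1.893245 - 0.001839×(1.893245 - 1.842544)/(0.001839 - 0.042031)
       = 1.895566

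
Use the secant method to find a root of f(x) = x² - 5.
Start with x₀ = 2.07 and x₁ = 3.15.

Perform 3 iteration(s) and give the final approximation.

f(x) = x² - 5
x₀ = 2.07, x₁ = 3.15

Secant formula: x_{n+1} = x_n - f(x_n)(x_n - x_{n-1})/(f(x_n) - f(x_{n-1}))

Iteration 1:
  f(2.070000) = -0.715100
  f(3.150000) = 4.922500
  x_2 = 3.150000 - 4.922500×(3.150000 - 2.070000)/(4.922500 - (-0.715100))
       = 2.206992
Iteration 2:
  f(3.150000) = 4.922500
  f(2.206992) = -0.129185
  x_3 = 2.206992 - (-0.129185)×(2.206992 - 3.150000)/(-0.129185 - 4.922500)
       = 2.231108
Iteration 3:
  f(2.206992) = -0.129185
  f(2.231108) = -0.022159
  x_4 = 2.231108 - (-0.022159)×(2.231108 - 2.206992)/(-0.022159 - (-0.129185))
       = 2.236100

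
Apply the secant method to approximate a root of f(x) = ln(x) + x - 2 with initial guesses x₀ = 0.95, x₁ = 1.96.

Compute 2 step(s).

f(x) = ln(x) + x - 2
x₀ = 0.95, x₁ = 1.96

Secant formula: x_{n+1} = x_n - f(x_n)(x_n - x_{n-1})/(f(x_n) - f(x_{n-1}))

Iteration 1:
  f(0.950000) = -1.101293
  f(1.960000) = 0.632944
  x_2 = 1.960000 - 0.632944×(1.960000 - 0.950000)/(0.632944 - (-1.101293))
       = 1.591380
Iteration 2:
  f(1.960000) = 0.632944
  f(1.591380) = 0.055982
  x_3 = 1.591380 - 0.055982×(1.591380 - 1.960000)/(0.055982 - 0.632944)
       = 1.555614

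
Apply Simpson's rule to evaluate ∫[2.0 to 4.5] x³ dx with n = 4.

f(x) = x³
a = 2.0, b = 4.5, n = 4
h = (b - a)/n = 0.625000

Simpson's rule: (h/3)[f(x₀) + 4f(x₁) + 2f(x₂) + ... + f(xₙ)]

x_0 = 2.0000, f(x_0) = 8.000000, coefficient = 1
x_1 = 2.6250, f(x_1) = 18.087891, coefficient = 4
x_2 = 3.2500, f(x_2) = 34.328125, coefficient = 2
x_3 = 3.8750, f(x_3) = 58.185547, coefficient = 4
x_4 = 4.5000, f(x_4) = 91.125000, coefficient = 1

I ≈ (0.625000/3) × 472.875000 = 98.515625
Exact value: 98.515625
Error: 0.000000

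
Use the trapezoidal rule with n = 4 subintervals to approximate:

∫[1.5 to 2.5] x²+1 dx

f(x) = x²+1
a = 1.5, b = 2.5, n = 4
h = (b - a)/n = 0.250000

Trapezoidal rule: (h/2)[f(x₀) + 2f(x₁) + 2f(x₂) + ... + f(xₙ)]

x_0 = 1.5000, f(x_0) = 3.250000, coefficient = 1
x_1 = 1.7500, f(x_1) = 4.062500, coefficient = 2
x_2 = 2.0000, f(x_2) = 5.000000, coefficient = 2
x_3 = 2.2500, f(x_3) = 6.062500, coefficient = 2
x_4 = 2.5000, f(x_4) = 7.250000, coefficient = 1

I ≈ (0.250000/2) × 40.750000 = 5.093750
Exact value: 5.083333
Error: 0.010417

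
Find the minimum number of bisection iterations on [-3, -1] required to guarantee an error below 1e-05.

We need (b-a)/2^n ≤ 1e-05
(-1 - (-3))/2^n ≤ 1e-05
2/2^n ≤ 1e-05
2^n ≥ 200000
n ≥ log₂(200000) = 17.61
n ≥ 18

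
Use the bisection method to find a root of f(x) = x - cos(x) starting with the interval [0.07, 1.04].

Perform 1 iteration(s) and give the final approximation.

f(x) = x - cos(x)
Initial interval: [0.07, 1.04]

Iteration 1:
  c_1 = (0.070000 + 1.040000)/2 = 0.555000
  f(c_1) = f(0.555000) = -0.294900
  f(a) × f(c) ≥ 0, new interval: [0.555000, 1.040000]

After 1 iteration(s), the approximation is c_1 = 0.555000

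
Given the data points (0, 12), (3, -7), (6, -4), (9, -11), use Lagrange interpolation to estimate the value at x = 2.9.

Lagrange interpolation formula:
P(x) = Σ yᵢ × Lᵢ(x)
where Lᵢ(x) = Π_{j≠i} (x - xⱼ)/(xᵢ - xⱼ)

L_0(2.9) = (2.9 - 3)/(0 - 3) × (2.9 - 6)/(0 - 6) × (2.9 - 9)/(0 - 9) = 0.011673
L_1(2.9) = (2.9 - 0)/(3 - 0) × (2.9 - 6)/(3 - 6) × (2.9 - 9)/(3 - 9) = 1.015537
L_2(2.9) = (2.9 - 0)/(6 - 0) × (2.9 - 3)/(6 - 3) × (2.9 - 9)/(6 - 9) = -0.032759
L_3(2.9) = (2.9 - 0)/(9 - 0) × (2.9 - 3)/(9 - 3) × (2.9 - 6)/(9 - 6) = 0.005549

P(2.9) = 12×L_0(2.9) + (-7)×L_1(2.9) + (-4)×L_2(2.9) + (-11)×L_3(2.9)
P(2.9) = -6.898691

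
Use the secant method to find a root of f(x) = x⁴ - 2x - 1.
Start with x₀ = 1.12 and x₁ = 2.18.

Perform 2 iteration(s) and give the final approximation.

f(x) = x⁴ - 2x - 1
x₀ = 1.12, x₁ = 2.18

Secant formula: x_{n+1} = x_n - f(x_n)(x_n - x_{n-1})/(f(x_n) - f(x_{n-1}))

Iteration 1:
  f(1.120000) = -1.666481
  f(2.180000) = 17.225306
  x_2 = 2.180000 - 17.225306×(2.180000 - 1.120000)/(17.225306 - (-1.666481))
       = 1.213505
Iteration 2:
  f(2.180000) = 17.225306
  f(1.213505) = -1.258478
  x_3 = 1.213505 - (-1.258478)×(1.213505 - 2.180000)/(-1.258478 - 17.225306)
       = 1.279309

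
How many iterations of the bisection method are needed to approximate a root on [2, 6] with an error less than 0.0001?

We need (b-a)/2^n ≤ 0.0001
(6 - 2)/2^n ≤ 0.0001
4/2^n ≤ 0.0001
2^n ≥ 40000
n ≥ log₂(40000) = 15.29
n ≥ 16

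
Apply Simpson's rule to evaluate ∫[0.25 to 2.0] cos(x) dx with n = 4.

f(x) = cos(x)
a = 0.25, b = 2.0, n = 4
h = (b - a)/n = 0.437500

Simpson's rule: (h/3)[f(x₀) + 4f(x₁) + 2f(x₂) + ... + f(xₙ)]

x_0 = 0.2500, f(x_0) = 0.968912, coefficient = 1
x_1 = 0.6875, f(x_1) = 0.772835, coefficient = 4
x_2 = 1.1250, f(x_2) = 0.431177, coefficient = 2
x_3 = 1.5625, f(x_3) = 0.008296, coefficient = 4
x_4 = 2.0000, f(x_4) = -0.416147, coefficient = 1

I ≈ (0.437500/3) × 4.539643 = 0.662031
Exact value: 0.661893
Error: 0.000138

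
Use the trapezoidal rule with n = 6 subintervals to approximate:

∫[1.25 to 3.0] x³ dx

f(x) = x³
a = 1.25, b = 3.0, n = 6
h = (b - a)/n = 0.291667

Trapezoidal rule: (h/2)[f(x₀) + 2f(x₁) + 2f(x₂) + ... + f(xₙ)]

x_0 = 1.2500, f(x_0) = 1.953125, coefficient = 1
x_1 = 1.5417, f(x_1) = 3.664135, coefficient = 2
x_2 = 1.8333, f(x_2) = 6.162037, coefficient = 2
x_3 = 2.1250, f(x_3) = 9.595703, coefficient = 2
x_4 = 2.4167, f(x_4) = 14.114005, coefficient = 2
x_5 = 2.7083, f(x_5) = 19.865813, coefficient = 2
x_6 = 3.0000, f(x_6) = 27.000000, coefficient = 1

I ≈ (0.291667/2) × 135.756510 = 19.797824
Exact value: 19.639648
Error: 0.158176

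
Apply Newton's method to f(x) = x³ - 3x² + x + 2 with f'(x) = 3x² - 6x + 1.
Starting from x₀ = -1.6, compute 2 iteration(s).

f(x) = x³ - 3x² + x + 2
f'(x) = 3x² - 6x + 1
x₀ = -1.6

Newton-Raphson formula: x_{n+1} = x_n - f(x_n)/f'(x_n)

Iteration 1:
  f(-1.600000) = -11.376000
  f'(-1.600000) = 18.280000
  x_1 = -1.600000 - (-11.376000)/18.280000 = -0.977681
Iteration 2:
  f(-0.977681) = -2.779783
  f'(-0.977681) = 9.733661
  x_2 = -0.977681 - (-2.779783)/9.733661 = -0.692096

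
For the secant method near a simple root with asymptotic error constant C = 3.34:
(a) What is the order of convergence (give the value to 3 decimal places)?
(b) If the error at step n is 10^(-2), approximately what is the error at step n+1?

(a) Secant method has superlinear convergence with order φ = (1+√5)/2 ≈ 1.618.
    This means |e_{n+1}| ≈ C|e_n|^1.618.

(b) With |e_n| = 10^(-2) and C = 3.34:
    |e_{n+1}| ≈ 3.34 × (10^(-2))^1.618 = 3.34 × 10^(-3.24)

(a) ≈ 1.618 (golden ratio); (b) |e_{n+1}| ≈ 1.939e-03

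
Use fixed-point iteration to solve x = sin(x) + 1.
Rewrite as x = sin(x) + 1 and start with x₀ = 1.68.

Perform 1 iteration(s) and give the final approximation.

Equation: x = sin(x) + 1
Fixed-point form: x = sin(x) + 1
x₀ = 1.68

x_1 = g(1.680000) = 1.994043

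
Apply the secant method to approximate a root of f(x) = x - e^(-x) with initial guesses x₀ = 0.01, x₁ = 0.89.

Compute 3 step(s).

f(x) = x - e^(-x)
x₀ = 0.01, x₁ = 0.89

Secant formula: x_{n+1} = x_n - f(x_n)(x_n - x_{n-1})/(f(x_n) - f(x_{n-1}))

Iteration 1:
  f(0.010000) = -0.980050
  f(0.890000) = 0.479344
  x_2 = 0.890000 - 0.479344×(0.890000 - 0.010000)/(0.479344 - (-0.980050))
       = 0.600960
Iteration 2:
  f(0.890000) = 0.479344
  f(0.600960) = 0.052675
  x_3 = 0.600960 - 0.052675×(0.600960 - 0.890000)/(0.052675 - 0.479344)
       = 0.565276
Iteration 3:
  f(0.600960) = 0.052675
  f(0.565276) = -0.002927
  x_4 = 0.565276 - (-0.002927)×(0.565276 - 0.600960)/(-0.002927 - 0.052675)
       = 0.567155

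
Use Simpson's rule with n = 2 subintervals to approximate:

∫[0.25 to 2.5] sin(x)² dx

f(x) = sin(x)²
a = 0.25, b = 2.5, n = 2
h = (b - a)/n = 1.125000

Simpson's rule: (h/3)[f(x₀) + 4f(x₁) + 2f(x₂) + ... + f(xₙ)]

x_0 = 0.2500, f(x_0) = 0.061209, coefficient = 1
x_1 = 1.3750, f(x_1) = 0.962151, coefficient = 4
x_2 = 2.5000, f(x_2) = 0.358169, coefficient = 1

I ≈ (1.125000/3) × 4.267982 = 1.600493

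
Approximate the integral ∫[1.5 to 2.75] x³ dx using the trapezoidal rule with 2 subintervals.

f(x) = x³
a = 1.5, b = 2.75, n = 2
h = (b - a)/n = 0.625000

Trapezoidal rule: (h/2)[f(x₀) + 2f(x₁) + 2f(x₂) + ... + f(xₙ)]

x_0 = 1.5000, f(x_0) = 3.375000, coefficient = 1
x_1 = 2.1250, f(x_1) = 9.595703, coefficient = 2
x_2 = 2.7500, f(x_2) = 20.796875, coefficient = 1

I ≈ (0.625000/2) × 43.363281 = 13.551025
Exact value: 13.032227
Error: 0.518799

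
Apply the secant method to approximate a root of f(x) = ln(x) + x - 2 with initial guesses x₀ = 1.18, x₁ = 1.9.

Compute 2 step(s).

f(x) = ln(x) + x - 2
x₀ = 1.18, x₁ = 1.9

Secant formula: x_{n+1} = x_n - f(x_n)(x_n - x_{n-1})/(f(x_n) - f(x_{n-1}))

Iteration 1:
  f(1.180000) = -0.654486
  f(1.900000) = 0.541854
  x_2 = 1.900000 - 0.541854×(1.900000 - 1.180000)/(0.541854 - (-0.654486))
       = 1.573893
Iteration 2:
  f(1.900000) = 0.541854
  f(1.573893) = 0.027445
  x_3 = 1.573893 - 0.027445×(1.573893 - 1.900000)/(0.027445 - 0.541854)
       = 1.556494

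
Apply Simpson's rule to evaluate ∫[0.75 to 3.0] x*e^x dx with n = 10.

f(x) = x*e^x
a = 0.75, b = 3.0, n = 10
h = (b - a)/n = 0.225000

Simpson's rule: (h/3)[f(x₀) + 4f(x₁) + 2f(x₂) + ... + f(xₙ)]

x_0 = 0.7500, f(x_0) = 1.587750, coefficient = 1
x_1 = 0.9750, f(x_1) = 2.584888, coefficient = 4
x_2 = 1.2000, f(x_2) = 3.984140, coefficient = 2
x_3 = 1.4250, f(x_3) = 5.924947, coefficient = 4
x_4 = 1.6500, f(x_4) = 8.591517, coefficient = 2
x_5 = 1.8750, f(x_5) = 12.226536, coefficient = 4
x_6 = 2.1000, f(x_6) = 17.148957, coefficient = 2
x_7 = 2.3250, f(x_7) = 23.777031, coefficient = 4
x_8 = 2.5500, f(x_8) = 32.658115, coefficient = 2
x_9 = 2.7750, f(x_9) = 44.507190, coefficient = 4
x_10 = 3.0000, f(x_10) = 60.256611, coefficient = 1

I ≈ (0.225000/3) × 542.692187 = 40.701914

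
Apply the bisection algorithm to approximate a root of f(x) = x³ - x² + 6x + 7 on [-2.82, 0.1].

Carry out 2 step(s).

f(x) = x³ - x² + 6x + 7
Initial interval: [-2.82, 0.1]

Iteration 1:
  c_1 = (-2.820000 + 0.100000)/2 = -1.360000
  f(c_1) = f(-1.360000) = -5.525056
  f(a) × f(c) ≥ 0, new interval: [-1.360000, 0.100000]
Iteration 2:
  c_2 = (-1.360000 + 0.100000)/2 = -0.630000
  f(c_2) = f(-0.630000) = 2.573053
  f(a) × f(c) < 0, new interval: [-1.360000, -0.630000]

After 2 iteration(s), the approximation is c_2 = -0.630000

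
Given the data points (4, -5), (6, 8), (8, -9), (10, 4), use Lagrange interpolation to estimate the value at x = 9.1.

Lagrange interpolation formula:
P(x) = Σ yᵢ × Lᵢ(x)
where Lᵢ(x) = Π_{j≠i} (x - xⱼ)/(xᵢ - xⱼ)

L_0(9.1) = (9.1 - 6)/(4 - 6) × (9.1 - 8)/(4 - 8) × (9.1 - 10)/(4 - 10) = 0.063937
L_1(9.1) = (9.1 - 4)/(6 - 4) × (9.1 - 8)/(6 - 8) × (9.1 - 10)/(6 - 10) = -0.315562
L_2(9.1) = (9.1 - 4)/(8 - 4) × (9.1 - 6)/(8 - 6) × (9.1 - 10)/(8 - 10) = 0.889313
L_3(9.1) = (9.1 - 4)/(10 - 4) × (9.1 - 6)/(10 - 6) × (9.1 - 8)/(10 - 8) = 0.362312

P(9.1) = (-5)×L_0(9.1) + 8×L_1(9.1) + (-9)×L_2(9.1) + 4×L_3(9.1)
P(9.1) = -9.398750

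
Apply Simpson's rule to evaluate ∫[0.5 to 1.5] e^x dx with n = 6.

f(x) = e^x
a = 0.5, b = 1.5, n = 6
h = (b - a)/n = 0.166667

Simpson's rule: (h/3)[f(x₀) + 4f(x₁) + 2f(x₂) + ... + f(xₙ)]

x_0 = 0.5000, f(x_0) = 1.648721, coefficient = 1
x_1 = 0.6667, f(x_1) = 1.947734, coefficient = 4
x_2 = 0.8333, f(x_2) = 2.300976, coefficient = 2
x_3 = 1.0000, f(x_3) = 2.718282, coefficient = 4
x_4 = 1.1667, f(x_4) = 3.211271, coefficient = 2
x_5 = 1.3333, f(x_5) = 3.793668, coefficient = 4
x_6 = 1.5000, f(x_6) = 4.481689, coefficient = 1

I ≈ (0.166667/3) × 50.993638 = 2.832980
Exact value: 2.832968
Error: 0.000012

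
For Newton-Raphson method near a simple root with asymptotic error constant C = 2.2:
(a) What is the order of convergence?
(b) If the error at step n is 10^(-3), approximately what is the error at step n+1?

(a) Newton-Raphson has quadratic (order 2) convergence near simple roots.
    This means |e_{n+1}| ≈ C|e_n|².

(b) With |e_n| = 10^(-3) and C = 2.2:
    |e_{n+1}| ≈ 2.2 × (10^(-3))² = 2.2 × 10^(-6)

(a) 2 (quadratic); (b) |e_{n+1}| ≈ 2.200e-06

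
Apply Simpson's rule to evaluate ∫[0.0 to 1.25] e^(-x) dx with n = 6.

f(x) = e^(-x)
a = 0.0, b = 1.25, n = 6
h = (b - a)/n = 0.208333

Simpson's rule: (h/3)[f(x₀) + 4f(x₁) + 2f(x₂) + ... + f(xₙ)]

x_0 = 0.0000, f(x_0) = 1.000000, coefficient = 1
x_1 = 0.2083, f(x_1) = 0.811936, coefficient = 4
x_2 = 0.4167, f(x_2) = 0.659241, coefficient = 2
x_3 = 0.6250, f(x_3) = 0.535261, coefficient = 4
x_4 = 0.8333, f(x_4) = 0.434598, coefficient = 2
x_5 = 1.0417, f(x_5) = 0.352866, coefficient = 4
x_6 = 1.2500, f(x_6) = 0.286505, coefficient = 1

I ≈ (0.208333/3) × 10.274438 = 0.713503
Exact value: 0.713495
Error: 0.000007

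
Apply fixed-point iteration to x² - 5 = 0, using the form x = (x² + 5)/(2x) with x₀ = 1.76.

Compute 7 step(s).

Equation: x² - 5 = 0
Fixed-point form: x = (x² + 5)/(2x)
x₀ = 1.76

x_1 = g(1.760000) = 2.300455
x_2 = g(2.300455) = 2.236969
x_3 = g(2.236969) = 2.236068
x_4 = g(2.236068) = 2.236068
x_5 = g(2.236068) = 2.236068
x_6 = g(2.236068) = 2.236068
x_7 = g(2.236068) = 2.236068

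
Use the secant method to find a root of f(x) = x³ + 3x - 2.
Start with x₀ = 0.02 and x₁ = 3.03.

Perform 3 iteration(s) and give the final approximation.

f(x) = x³ + 3x - 2
x₀ = 0.02, x₁ = 3.03

Secant formula: x_{n+1} = x_n - f(x_n)(x_n - x_{n-1})/(f(x_n) - f(x_{n-1}))

Iteration 1:
  f(0.020000) = -1.939992
  f(3.030000) = 34.908127
  x_2 = 3.030000 - 34.908127×(3.030000 - 0.020000)/(34.908127 - (-1.939992))
       = 0.178471
Iteration 2:
  f(3.030000) = 34.908127
  f(0.178471) = -1.458901
  x_3 = 0.178471 - (-1.458901)×(0.178471 - 3.030000)/(-1.458901 - 34.908127)
       = 0.292863
Iteration 3:
  f(0.178471) = -1.458901
  f(0.292863) = -1.096291
  x_4 = 0.292863 - (-1.096291)×(0.292863 - 0.178471)/(-1.096291 - (-1.458901))
       = 0.638709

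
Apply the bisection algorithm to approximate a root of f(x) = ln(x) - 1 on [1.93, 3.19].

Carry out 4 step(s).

f(x) = ln(x) - 1
Initial interval: [1.93, 3.19]

Iteration 1:
  c_1 = (1.930000 + 3.190000)/2 = 2.560000
  f(c_1) = f(2.560000) = -0.059993
  f(a) × f(c) ≥ 0, new interval: [2.560000, 3.190000]
Iteration 2:
  c_2 = (2.560000 + 3.190000)/2 = 2.875000
  f(c_2) = f(2.875000) = 0.056053
  f(a) × f(c) < 0, new interval: [2.560000, 2.875000]
Iteration 3:
  c_3 = (2.560000 + 2.875000)/2 = 2.717500
  f(c_3) = f(2.717500) = -0.000288
  f(a) × f(c) ≥ 0, new interval: [2.717500, 2.875000]
Iteration 4:
  c_4 = (2.717500 + 2.875000)/2 = 2.796250
  f(c_4) = f(2.796250) = 0.028279
  f(a) × f(c) < 0, new interval: [2.717500, 2.796250]

After 4 iteration(s), the approximation is c_4 = 2.796250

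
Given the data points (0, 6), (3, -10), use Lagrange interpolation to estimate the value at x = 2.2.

Lagrange interpolation formula:
P(x) = Σ yᵢ × Lᵢ(x)
where Lᵢ(x) = Π_{j≠i} (x - xⱼ)/(xᵢ - xⱼ)

L_0(2.2) = (2.2 - 3)/(0 - 3) = 0.266667
L_1(2.2) = (2.2 - 0)/(3 - 0) = 0.733333

P(2.2) = 6×L_0(2.2) + (-10)×L_1(2.2)
P(2.2) = -5.733333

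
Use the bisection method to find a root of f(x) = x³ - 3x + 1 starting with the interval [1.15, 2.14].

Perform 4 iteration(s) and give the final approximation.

f(x) = x³ - 3x + 1
Initial interval: [1.15, 2.14]

Iteration 1:
  c_1 = (1.150000 + 2.140000)/2 = 1.645000
  f(c_1) = f(1.645000) = 0.516411
  f(a) × f(c) < 0, new interval: [1.150000, 1.645000]
Iteration 2:
  c_2 = (1.150000 + 1.645000)/2 = 1.397500
  f(c_2) = f(1.397500) = -0.463174
  f(a) × f(c) ≥ 0, new interval: [1.397500, 1.645000]
Iteration 3:
  c_3 = (1.397500 + 1.645000)/2 = 1.521250
  f(c_3) = f(1.521250) = -0.043271
  f(a) × f(c) ≥ 0, new interval: [1.521250, 1.645000]
Iteration 4:
  c_4 = (1.521250 + 1.645000)/2 = 1.583125
  f(c_4) = f(1.583125) = 0.218387
  f(a) × f(c) < 0, new interval: [1.521250, 1.583125]

After 4 iteration(s), the approximation is c_4 = 1.583125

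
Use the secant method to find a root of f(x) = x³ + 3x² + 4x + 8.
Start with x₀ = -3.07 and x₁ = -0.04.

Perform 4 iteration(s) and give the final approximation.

f(x) = x³ + 3x² + 4x + 8
x₀ = -3.07, x₁ = -0.04

Secant formula: x_{n+1} = x_n - f(x_n)(x_n - x_{n-1})/(f(x_n) - f(x_{n-1}))

Iteration 1:
  f(-3.070000) = -4.939743
  f(-0.040000) = 7.844736
  x_2 = -0.040000 - 7.844736×(-0.040000 - (-3.070000))/(7.844736 - (-4.939743))
       = -1.899251
Iteration 2:
  f(-0.040000) = 7.844736
  f(-1.899251) = 4.373569
  x_3 = -1.899251 - 4.373569×(-1.899251 - (-0.040000))/(4.373569 - 7.844736)
       = -4.241852
Iteration 3:
  f(-1.899251) = 4.373569
  f(-4.241852) = -31.312433
  x_4 = -4.241852 - (-31.312433)×(-4.241852 - (-1.899251))/(-31.312433 - 4.373569)
       = -2.186353
Iteration 4:
  f(-4.241852) = -31.312433
  f(-2.186353) = 3.143935
  x_5 = -2.186353 - 3.143935×(-2.186353 - (-4.241852))/(3.143935 - (-31.312433))
       = -2.373905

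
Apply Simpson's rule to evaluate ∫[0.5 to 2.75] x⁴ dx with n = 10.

f(x) = x⁴
a = 0.5, b = 2.75, n = 10
h = (b - a)/n = 0.225000

Simpson's rule: (h/3)[f(x₀) + 4f(x₁) + 2f(x₂) + ... + f(xₙ)]

x_0 = 0.5000, f(x_0) = 0.062500, coefficient = 1
x_1 = 0.7250, f(x_1) = 0.276282, coefficient = 4
x_2 = 0.9500, f(x_2) = 0.814506, coefficient = 2
x_3 = 1.1750, f(x_3) = 1.906125, coefficient = 4
x_4 = 1.4000, f(x_4) = 3.841600, coefficient = 2
x_5 = 1.6250, f(x_5) = 6.972900, coefficient = 4
x_6 = 1.8500, f(x_6) = 11.713506, coefficient = 2
x_7 = 2.0750, f(x_7) = 18.538407, coefficient = 4
x_8 = 2.3000, f(x_8) = 27.984100, coefficient = 2
x_9 = 2.5250, f(x_9) = 40.648594, coefficient = 4
x_10 = 2.7500, f(x_10) = 57.191406, coefficient = 1

I ≈ (0.225000/3) × 419.330564 = 31.449792
Exact value: 31.449023
Error: 0.000769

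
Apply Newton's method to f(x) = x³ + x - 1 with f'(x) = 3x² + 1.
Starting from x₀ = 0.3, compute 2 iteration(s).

f(x) = x³ + x - 1
f'(x) = 3x² + 1
x₀ = 0.3

Newton-Raphson formula: x_{n+1} = x_n - f(x_n)/f'(x_n)

Iteration 1:
  f(0.300000) = -0.673000
  f'(0.300000) = 1.270000
  x_1 = 0.300000 - (-0.673000)/1.270000 = 0.829921
Iteration 2:
  f(0.829921) = 0.401546
  f'(0.829921) = 3.066308
  x_2 = 0.829921 - 0.401546/3.066308 = 0.698967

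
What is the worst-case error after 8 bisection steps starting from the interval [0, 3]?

Bisection error bound: |error| ≤ (b-a)/2^n
|error| ≤ (3 - 0)/2^8 = 3/2^8
|error| ≤ 0.0117187500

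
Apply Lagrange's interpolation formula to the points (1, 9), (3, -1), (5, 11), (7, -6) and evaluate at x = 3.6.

Lagrange interpolation formula:
P(x) = Σ yᵢ × Lᵢ(x)
where Lᵢ(x) = Π_{j≠i} (x - xⱼ)/(xᵢ - xⱼ)

L_0(3.6) = (3.6 - 3)/(1 - 3) × (3.6 - 5)/(1 - 5) × (3.6 - 7)/(1 - 7) = -0.059500
L_1(3.6) = (3.6 - 1)/(3 - 1) × (3.6 - 5)/(3 - 5) × (3.6 - 7)/(3 - 7) = 0.773500
L_2(3.6) = (3.6 - 1)/(5 - 1) × (3.6 - 3)/(5 - 3) × (3.6 - 7)/(5 - 7) = 0.331500
L_3(3.6) = (3.6 - 1)/(7 - 1) × (3.6 - 3)/(7 - 3) × (3.6 - 5)/(7 - 5) = -0.045500

P(3.6) = 9×L_0(3.6) + (-1)×L_1(3.6) + 11×L_2(3.6) + (-6)×L_3(3.6)
P(3.6) = 2.610500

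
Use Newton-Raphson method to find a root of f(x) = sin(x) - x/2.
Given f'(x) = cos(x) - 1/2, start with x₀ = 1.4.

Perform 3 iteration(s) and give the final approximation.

f(x) = sin(x) - x/2
f'(x) = cos(x) - 1/2
x₀ = 1.4

Newton-Raphson formula: x_{n+1} = x_n - f(x_n)/f'(x_n)

Iteration 1:
  f(1.400000) = 0.285450
  f'(1.400000) = -0.330033
  x_1 = 1.400000 - 0.285450/(-0.330033) = 2.264913
Iteration 2:
  f(2.264913) = -0.363838
  f'(2.264913) = -1.139707
  x_2 = 2.264913 - (-0.363838)/(-1.139707) = 1.945675
Iteration 3:
  f(1.945675) = -0.042286
  f'(1.945675) = -0.866160
  x_3 = 1.945675 - (-0.042286)/(-0.866160) = 1.896856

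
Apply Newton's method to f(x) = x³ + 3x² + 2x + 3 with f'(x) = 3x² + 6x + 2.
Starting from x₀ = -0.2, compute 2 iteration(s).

f(x) = x³ + 3x² + 2x + 3
f'(x) = 3x² + 6x + 2
x₀ = -0.2

Newton-Raphson formula: x_{n+1} = x_n - f(x_n)/f'(x_n)

Iteration 1:
  f(-0.200000) = 2.712000
  f'(-0.200000) = 0.920000
  x_1 = -0.200000 - 2.712000/0.920000 = -3.147826
Iteration 2:
  f(-3.147826) = -4.760433
  f'(-3.147826) = 12.839471
  x_2 = -3.147826 - (-4.760433)/12.839471 = -2.777061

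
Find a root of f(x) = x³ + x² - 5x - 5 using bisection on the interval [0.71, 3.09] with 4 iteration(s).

f(x) = x³ + x² - 5x - 5
Initial interval: [0.71, 3.09]

Iteration 1:
  c_1 = (0.710000 + 3.090000)/2 = 1.900000
  f(c_1) = f(1.900000) = -4.031000
  f(a) × f(c) ≥ 0, new interval: [1.900000, 3.090000]
Iteration 2:
  c_2 = (1.900000 + 3.090000)/2 = 2.495000
  f(c_2) = f(2.495000) = 4.281462
  f(a) × f(c) < 0, new interval: [1.900000, 2.495000]
Iteration 3:
  c_3 = (1.900000 + 2.495000)/2 = 2.197500
  f(c_3) = f(2.197500) = -0.546753
  f(a) × f(c) ≥ 0, new interval: [2.197500, 2.495000]
Iteration 4:
  c_4 = (2.197500 + 2.495000)/2 = 2.346250
  f(c_4) = f(2.346250) = 1.689485
  f(a) × f(c) < 0, new interval: [2.197500, 2.346250]

After 4 iteration(s), the approximation is c_4 = 2.346250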